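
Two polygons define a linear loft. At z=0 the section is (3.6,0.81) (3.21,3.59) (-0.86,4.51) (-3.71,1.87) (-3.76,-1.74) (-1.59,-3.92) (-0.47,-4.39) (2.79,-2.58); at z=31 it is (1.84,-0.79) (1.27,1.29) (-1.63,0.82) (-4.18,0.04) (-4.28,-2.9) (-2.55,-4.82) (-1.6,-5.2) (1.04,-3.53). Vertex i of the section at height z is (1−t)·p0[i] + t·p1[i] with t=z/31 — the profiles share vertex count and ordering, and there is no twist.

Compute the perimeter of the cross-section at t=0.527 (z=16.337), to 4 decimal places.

Cross-section at t=0.527: each vertex is (1-t)·p0[i] + t·p1[i].
  v1: (1-0.527)·(3.6,0.81) + 0.527·(1.84,-0.79) = (2.6725,-0.0332)
  v2: (1-0.527)·(3.21,3.59) + 0.527·(1.27,1.29) = (2.1876,2.3779)
  v3: (1-0.527)·(-0.86,4.51) + 0.527·(-1.63,0.82) = (-1.2658,2.5654)
  v4: (1-0.527)·(-3.71,1.87) + 0.527·(-4.18,0.04) = (-3.9577,0.9056)
  v5: (1-0.527)·(-3.76,-1.74) + 0.527·(-4.28,-2.9) = (-4.0340,-2.3513)
  v6: (1-0.527)·(-1.59,-3.92) + 0.527·(-2.55,-4.82) = (-2.0959,-4.3943)
  v7: (1-0.527)·(-0.47,-4.39) + 0.527·(-1.6,-5.2) = (-1.0655,-4.8169)
  v8: (1-0.527)·(2.79,-2.58) + 0.527·(1.04,-3.53) = (1.8678,-3.0806)
Perimeter = Σ |v_{i+1} − v_i|:
  edge 1→2: √(-0.4849² + 2.4111²) = 2.4594 (running 2.4594)
  edge 2→3: √(-3.4534² + 0.1875²) = 3.4585 (running 5.9179)
  edge 3→4: √(-2.6919² + -1.6598²) = 3.1625 (running 9.0803)
  edge 4→5: √(-0.0764² + -3.2569²) = 3.2578 (running 12.3381)
  edge 5→6: √(1.9381² + -2.0430²) = 2.8160 (running 15.1542)
  edge 6→7: √(1.0304² + -0.4226²) = 1.1137 (running 16.2679)
  edge 7→8: √(2.9333² + 1.7362²) = 3.4086 (running 19.6765)
  edge 8→1: √(0.8047² + 3.0474²) = 3.1519 (running 22.8284)
Perimeter = 22.8284

Perimeter at t=0.527: 22.8284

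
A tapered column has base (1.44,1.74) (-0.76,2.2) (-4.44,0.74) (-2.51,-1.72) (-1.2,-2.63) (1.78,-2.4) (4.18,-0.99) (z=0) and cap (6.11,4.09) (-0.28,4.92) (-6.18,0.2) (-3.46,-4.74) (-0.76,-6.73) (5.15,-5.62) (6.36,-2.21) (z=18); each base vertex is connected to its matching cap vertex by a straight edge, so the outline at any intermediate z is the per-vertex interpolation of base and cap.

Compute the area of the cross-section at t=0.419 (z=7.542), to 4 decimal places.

Area at t=0.419: 53.6739

Cross-section at t=0.419: each vertex is (1-t)·p0[i] + t·p1[i].
  v1: (1-0.419)·(1.44,1.74) + 0.419·(6.11,4.09) = (3.3967,2.7246)
  v2: (1-0.419)·(-0.76,2.2) + 0.419·(-0.28,4.92) = (-0.5589,3.3397)
  v3: (1-0.419)·(-4.44,0.74) + 0.419·(-6.18,0.2) = (-5.1691,0.5137)
  v4: (1-0.419)·(-2.51,-1.72) + 0.419·(-3.46,-4.74) = (-2.9080,-2.9854)
  v5: (1-0.419)·(-1.2,-2.63) + 0.419·(-0.76,-6.73) = (-1.0156,-4.3479)
  v6: (1-0.419)·(1.78,-2.4) + 0.419·(5.15,-5.62) = (3.1920,-3.7492)
  v7: (1-0.419)·(4.18,-0.99) + 0.419·(6.36,-2.21) = (5.0934,-1.5012)
Shoelace sum Σ(x_i·y_{i+1} − x_{i+1}·y_i):
  i=1: 3.3967·3.3397 − -0.5589·2.7246 = +12.8667 (running +12.8667)
  i=2: -0.5589·0.5137 − -5.1691·3.3397 = +16.9759 (running +29.8426)
  i=3: -5.1691·-2.9854 − -2.9080·0.5137 = +16.9256 (running +46.7682)
  i=4: -2.9080·-4.3479 − -1.0156·-2.9854 = +9.6118 (running +56.3801)
  i=5: -1.0156·-3.7492 − 3.1920·-4.3479 = +17.6864 (running +74.0665)
  i=6: 3.1920·-1.5012 − 5.0934·-3.7492 = +14.3043 (running +88.3708)
  i=7: 5.0934·2.7246 − 3.3967·-1.5012 = +18.9769 (running +107.3477)
Area = |Σ|/2 = |107.3477|/2 = 53.6739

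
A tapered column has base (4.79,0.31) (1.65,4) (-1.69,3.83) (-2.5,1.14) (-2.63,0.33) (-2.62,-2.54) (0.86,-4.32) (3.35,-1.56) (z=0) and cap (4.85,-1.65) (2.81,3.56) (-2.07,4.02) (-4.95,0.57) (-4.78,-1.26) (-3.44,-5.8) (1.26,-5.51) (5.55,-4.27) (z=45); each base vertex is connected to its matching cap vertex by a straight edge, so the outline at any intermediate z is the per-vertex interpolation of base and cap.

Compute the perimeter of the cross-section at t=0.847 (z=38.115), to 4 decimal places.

Perimeter at t=0.847: 31.7427

Cross-section at t=0.847: each vertex is (1-t)·p0[i] + t·p1[i].
  v1: (1-0.847)·(4.79,0.31) + 0.847·(4.85,-1.65) = (4.8408,-1.3501)
  v2: (1-0.847)·(1.65,4) + 0.847·(2.81,3.56) = (2.6325,3.6273)
  v3: (1-0.847)·(-1.69,3.83) + 0.847·(-2.07,4.02) = (-2.0119,3.9909)
  v4: (1-0.847)·(-2.5,1.14) + 0.847·(-4.95,0.57) = (-4.5752,0.6572)
  v5: (1-0.847)·(-2.63,0.33) + 0.847·(-4.78,-1.26) = (-4.4511,-1.0167)
  v6: (1-0.847)·(-2.62,-2.54) + 0.847·(-3.44,-5.8) = (-3.3145,-5.3012)
  v7: (1-0.847)·(0.86,-4.32) + 0.847·(1.26,-5.51) = (1.1988,-5.3279)
  v8: (1-0.847)·(3.35,-1.56) + 0.847·(5.55,-4.27) = (5.2134,-3.8554)
Perimeter = Σ |v_{i+1} − v_i|:
  edge 1→2: √(-2.2083² + 4.9774²) = 5.4453 (running 5.4453)
  edge 2→3: √(-4.6444² + 0.3636²) = 4.6586 (running 10.1039)
  edge 3→4: √(-2.5633² + -3.3337²) = 4.2053 (running 14.3092)
  edge 4→5: √(0.1241² + -1.6739²) = 1.6785 (running 15.9877)
  edge 5→6: √(1.1365² + -4.2845²) = 4.4327 (running 20.4204)
  edge 6→7: √(4.5133² + -0.0267²) = 4.5134 (running 24.9338)
  edge 7→8: √(4.0146² + 1.4726²) = 4.2761 (running 29.2099)
  edge 8→1: √(-0.3726² + 2.5053²) = 2.5328 (running 31.7427)
Perimeter = 31.7427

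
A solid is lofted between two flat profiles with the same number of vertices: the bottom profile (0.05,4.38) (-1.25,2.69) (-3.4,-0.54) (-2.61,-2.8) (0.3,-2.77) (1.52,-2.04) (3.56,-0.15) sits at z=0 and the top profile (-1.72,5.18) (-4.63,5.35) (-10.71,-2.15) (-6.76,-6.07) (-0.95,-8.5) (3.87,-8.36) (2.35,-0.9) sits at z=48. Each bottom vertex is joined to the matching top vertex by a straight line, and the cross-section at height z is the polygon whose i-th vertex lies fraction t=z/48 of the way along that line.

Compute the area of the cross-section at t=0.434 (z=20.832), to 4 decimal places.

Area at t=0.434: 62.4858

Cross-section at t=0.434: each vertex is (1-t)·p0[i] + t·p1[i].
  v1: (1-0.434)·(0.05,4.38) + 0.434·(-1.72,5.18) = (-0.7182,4.7272)
  v2: (1-0.434)·(-1.25,2.69) + 0.434·(-4.63,5.35) = (-2.7169,3.8444)
  v3: (1-0.434)·(-3.4,-0.54) + 0.434·(-10.71,-2.15) = (-6.5725,-1.2387)
  v4: (1-0.434)·(-2.61,-2.8) + 0.434·(-6.76,-6.07) = (-4.4111,-4.2192)
  v5: (1-0.434)·(0.3,-2.77) + 0.434·(-0.95,-8.5) = (-0.2425,-5.2568)
  v6: (1-0.434)·(1.52,-2.04) + 0.434·(3.87,-8.36) = (2.5399,-4.7829)
  v7: (1-0.434)·(3.56,-0.15) + 0.434·(2.35,-0.9) = (3.0349,-0.4755)
Shoelace sum Σ(x_i·y_{i+1} − x_{i+1}·y_i):
  i=1: -0.7182·3.8444 − -2.7169·4.7272 = +10.0824 (running +10.0824)
  i=2: -2.7169·-1.2387 − -6.5725·3.8444 = +28.6333 (running +38.7157)
  i=3: -6.5725·-4.2192 − -4.4111·-1.2387 = +22.2665 (running +60.9822)
  i=4: -4.4111·-5.2568 − -0.2425·-4.2192 = +22.1652 (running +83.1474)
  i=5: -0.2425·-4.7829 − 2.5399·-5.2568 = +14.5116 (running +97.6591)
  i=6: 2.5399·-0.4755 − 3.0349·-4.7829 = +13.3076 (running +110.9667)
  i=7: 3.0349·4.7272 − -0.7182·-0.4755 = +14.0049 (running +124.9716)
Area = |Σ|/2 = |124.9716|/2 = 62.4858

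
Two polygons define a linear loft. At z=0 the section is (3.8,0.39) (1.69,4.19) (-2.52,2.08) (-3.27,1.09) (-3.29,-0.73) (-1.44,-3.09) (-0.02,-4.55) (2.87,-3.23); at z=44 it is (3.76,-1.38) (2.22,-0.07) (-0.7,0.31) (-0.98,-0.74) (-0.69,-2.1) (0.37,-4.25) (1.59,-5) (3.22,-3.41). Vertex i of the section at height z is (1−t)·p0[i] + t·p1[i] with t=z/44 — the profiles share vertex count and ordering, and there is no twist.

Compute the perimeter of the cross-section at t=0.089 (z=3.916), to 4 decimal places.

Perimeter at t=0.089: 23.2368

Cross-section at t=0.089: each vertex is (1-t)·p0[i] + t·p1[i].
  v1: (1-0.089)·(3.8,0.39) + 0.089·(3.76,-1.38) = (3.7964,0.2325)
  v2: (1-0.089)·(1.69,4.19) + 0.089·(2.22,-0.07) = (1.7372,3.8109)
  v3: (1-0.089)·(-2.52,2.08) + 0.089·(-0.7,0.31) = (-2.3580,1.9225)
  v4: (1-0.089)·(-3.27,1.09) + 0.089·(-0.98,-0.74) = (-3.0662,0.9271)
  v5: (1-0.089)·(-3.29,-0.73) + 0.089·(-0.69,-2.1) = (-3.0586,-0.8519)
  v6: (1-0.089)·(-1.44,-3.09) + 0.089·(0.37,-4.25) = (-1.2789,-3.1932)
  v7: (1-0.089)·(-0.02,-4.55) + 0.089·(1.59,-5) = (0.1233,-4.5901)
  v8: (1-0.089)·(2.87,-3.23) + 0.089·(3.22,-3.41) = (2.9011,-3.2460)
Perimeter = Σ |v_{i+1} − v_i|:
  edge 1→2: √(-2.0593² + 3.5784²) = 4.1286 (running 4.1286)
  edge 2→3: √(-4.0952² + -1.8884²) = 4.5096 (running 8.6382)
  edge 3→4: √(-0.7082² + -0.9953²) = 1.2216 (running 9.8598)
  edge 4→5: √(0.0076² + -1.7791²) = 1.7791 (running 11.6389)
  edge 5→6: √(1.7797² + -2.3413²) = 2.9409 (running 14.5798)
  edge 6→7: √(1.4022² + -1.3968²) = 1.9792 (running 16.5590)
  edge 7→8: √(2.7779² + 1.3440²) = 3.0859 (running 19.6449)
  edge 8→1: √(0.8953² + 3.4785²) = 3.5919 (running 23.2368)
Perimeter = 23.2368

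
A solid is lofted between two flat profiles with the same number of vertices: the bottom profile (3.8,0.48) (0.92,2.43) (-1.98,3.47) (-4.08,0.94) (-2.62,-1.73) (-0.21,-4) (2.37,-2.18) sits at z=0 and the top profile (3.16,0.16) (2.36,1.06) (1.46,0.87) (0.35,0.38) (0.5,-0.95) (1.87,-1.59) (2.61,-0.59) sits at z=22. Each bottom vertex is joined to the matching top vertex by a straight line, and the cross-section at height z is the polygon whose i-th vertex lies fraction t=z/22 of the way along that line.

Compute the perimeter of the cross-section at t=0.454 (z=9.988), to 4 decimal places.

Perimeter at t=0.454: 15.8233

Cross-section at t=0.454: each vertex is (1-t)·p0[i] + t·p1[i].
  v1: (1-0.454)·(3.8,0.48) + 0.454·(3.16,0.16) = (3.5094,0.3347)
  v2: (1-0.454)·(0.92,2.43) + 0.454·(2.36,1.06) = (1.5738,1.8080)
  v3: (1-0.454)·(-1.98,3.47) + 0.454·(1.46,0.87) = (-0.4182,2.2896)
  v4: (1-0.454)·(-4.08,0.94) + 0.454·(0.35,0.38) = (-2.0688,0.6858)
  v5: (1-0.454)·(-2.62,-1.73) + 0.454·(0.5,-0.95) = (-1.2035,-1.3759)
  v6: (1-0.454)·(-0.21,-4) + 0.454·(1.87,-1.59) = (0.7343,-2.9059)
  v7: (1-0.454)·(2.37,-2.18) + 0.454·(2.61,-0.59) = (2.4790,-1.4581)
Perimeter = Σ |v_{i+1} − v_i|:
  edge 1→2: √(-1.9357² + 1.4733²) = 2.4326 (running 2.4326)
  edge 2→3: √(-1.9920² + 0.4816²) = 2.0494 (running 4.4820)
  edge 3→4: √(-1.6505² + -1.6038²) = 2.3014 (running 6.7834)
  edge 4→5: √(0.8653² + -2.0616²) = 2.2359 (running 9.0193)
  edge 5→6: √(1.9378² + -1.5300²) = 2.4690 (running 11.4883)
  edge 6→7: √(1.7446² + 1.4477²) = 2.2671 (running 13.7554)
  edge 7→1: √(1.0305² + 1.7929²) = 2.0679 (running 15.8233)
Perimeter = 15.8233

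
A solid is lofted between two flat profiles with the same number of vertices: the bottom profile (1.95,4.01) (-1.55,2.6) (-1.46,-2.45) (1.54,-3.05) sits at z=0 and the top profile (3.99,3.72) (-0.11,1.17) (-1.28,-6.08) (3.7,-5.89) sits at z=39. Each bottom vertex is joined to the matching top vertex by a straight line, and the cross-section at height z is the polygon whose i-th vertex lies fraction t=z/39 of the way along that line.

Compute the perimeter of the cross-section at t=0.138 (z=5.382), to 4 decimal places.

Perimeter at t=0.138: 19.9971

Cross-section at t=0.138: each vertex is (1-t)·p0[i] + t·p1[i].
  v1: (1-0.138)·(1.95,4.01) + 0.138·(3.99,3.72) = (2.2315,3.9700)
  v2: (1-0.138)·(-1.55,2.6) + 0.138·(-0.11,1.17) = (-1.3513,2.4027)
  v3: (1-0.138)·(-1.46,-2.45) + 0.138·(-1.28,-6.08) = (-1.4352,-2.9509)
  v4: (1-0.138)·(1.54,-3.05) + 0.138·(3.7,-5.89) = (1.8381,-3.4419)
Perimeter = Σ |v_{i+1} − v_i|:
  edge 1→2: √(-3.5828² + -1.5673²) = 3.9106 (running 3.9106)
  edge 2→3: √(-0.0839² + -5.3536²) = 5.3543 (running 9.2649)
  edge 3→4: √(3.2732² + -0.4910²) = 3.3099 (running 12.5747)
  edge 4→1: √(0.3934² + 7.4119²) = 7.4223 (running 19.9971)
Perimeter = 19.9971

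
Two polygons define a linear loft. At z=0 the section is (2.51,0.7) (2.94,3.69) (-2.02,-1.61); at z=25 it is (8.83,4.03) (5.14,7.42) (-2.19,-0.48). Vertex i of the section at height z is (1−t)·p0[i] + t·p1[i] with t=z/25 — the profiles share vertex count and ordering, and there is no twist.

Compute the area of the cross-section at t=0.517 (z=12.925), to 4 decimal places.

Cross-section at t=0.517: each vertex is (1-t)·p0[i] + t·p1[i].
  v1: (1-0.517)·(2.51,0.7) + 0.517·(8.83,4.03) = (5.7774,2.4216)
  v2: (1-0.517)·(2.94,3.69) + 0.517·(5.14,7.42) = (4.0774,5.6184)
  v3: (1-0.517)·(-2.02,-1.61) + 0.517·(-2.19,-0.48) = (-2.1079,-1.0258)
Shoelace sum Σ(x_i·y_{i+1} − x_{i+1}·y_i):
  i=1: 5.7774·5.6184 − 4.0774·2.4216 = +22.5862 (running +22.5862)
  i=2: 4.0774·-1.0258 − -2.1079·5.6184 = +7.6604 (running +30.2466)
  i=3: -2.1079·2.4216 − 5.7774·-1.0258 = +0.8220 (running +31.0685)
Area = |Σ|/2 = |31.0685|/2 = 15.5343

Area at t=0.517: 15.5343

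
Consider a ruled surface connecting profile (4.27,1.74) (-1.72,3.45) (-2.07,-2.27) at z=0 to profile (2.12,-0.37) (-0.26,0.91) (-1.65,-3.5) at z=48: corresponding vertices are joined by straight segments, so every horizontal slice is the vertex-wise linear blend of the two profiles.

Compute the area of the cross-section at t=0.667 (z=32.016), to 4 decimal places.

Area at t=0.667: 9.4226

Cross-section at t=0.667: each vertex is (1-t)·p0[i] + t·p1[i].
  v1: (1-0.667)·(4.27,1.74) + 0.667·(2.12,-0.37) = (2.8359,0.3326)
  v2: (1-0.667)·(-1.72,3.45) + 0.667·(-0.26,0.91) = (-0.7462,1.7558)
  v3: (1-0.667)·(-2.07,-2.27) + 0.667·(-1.65,-3.5) = (-1.7899,-3.0904)
Shoelace sum Σ(x_i·y_{i+1} − x_{i+1}·y_i):
  i=1: 2.8359·1.7558 − -0.7462·0.3326 = +5.2276 (running +5.2276)
  i=2: -0.7462·-3.0904 − -1.7899·1.7558 = +5.4487 (running +10.6763)
  i=3: -1.7899·0.3326 − 2.8359·-3.0904 = +8.1689 (running +18.8452)
Area = |Σ|/2 = |18.8452|/2 = 9.4226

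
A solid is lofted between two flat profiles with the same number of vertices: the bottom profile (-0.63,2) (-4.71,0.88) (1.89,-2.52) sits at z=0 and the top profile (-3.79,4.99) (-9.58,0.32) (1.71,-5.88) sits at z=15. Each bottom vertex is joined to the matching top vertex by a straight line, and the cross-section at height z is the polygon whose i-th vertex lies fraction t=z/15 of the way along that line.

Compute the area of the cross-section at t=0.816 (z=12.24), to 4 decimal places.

Cross-section at t=0.816: each vertex is (1-t)·p0[i] + t·p1[i].
  v1: (1-0.816)·(-0.63,2) + 0.816·(-3.79,4.99) = (-3.2086,4.4398)
  v2: (1-0.816)·(-4.71,0.88) + 0.816·(-9.58,0.32) = (-8.6839,0.4230)
  v3: (1-0.816)·(1.89,-2.52) + 0.816·(1.71,-5.88) = (1.7431,-5.2618)
Shoelace sum Σ(x_i·y_{i+1} − x_{i+1}·y_i):
  i=1: -3.2086·0.4230 − -8.6839·4.4398 = +37.1979 (running +37.1979)
  i=2: -8.6839·-5.2618 − 1.7431·0.4230 = +44.9553 (running +82.1532)
  i=3: 1.7431·4.4398 − -3.2086·-5.2618 = -9.1435 (running +73.0097)
Area = |Σ|/2 = |73.0097|/2 = 36.5048

Area at t=0.816: 36.5048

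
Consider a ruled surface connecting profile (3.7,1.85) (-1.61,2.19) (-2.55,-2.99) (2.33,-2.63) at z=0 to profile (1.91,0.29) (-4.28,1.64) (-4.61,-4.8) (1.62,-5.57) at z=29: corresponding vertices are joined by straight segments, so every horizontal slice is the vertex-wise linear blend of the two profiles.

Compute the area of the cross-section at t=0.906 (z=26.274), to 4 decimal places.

Area at t=0.906: 37.1630

Cross-section at t=0.906: each vertex is (1-t)·p0[i] + t·p1[i].
  v1: (1-0.906)·(3.7,1.85) + 0.906·(1.91,0.29) = (2.0783,0.4366)
  v2: (1-0.906)·(-1.61,2.19) + 0.906·(-4.28,1.64) = (-4.0290,1.6917)
  v3: (1-0.906)·(-2.55,-2.99) + 0.906·(-4.61,-4.8) = (-4.4164,-4.6299)
  v4: (1-0.906)·(2.33,-2.63) + 0.906·(1.62,-5.57) = (1.6867,-5.2936)
Shoelace sum Σ(x_i·y_{i+1} − x_{i+1}·y_i):
  i=1: 2.0783·1.6917 − -4.0290·0.4366 = +5.2750 (running +5.2750)
  i=2: -4.0290·-4.6299 − -4.4164·1.6917 = +26.1250 (running +31.4000)
  i=3: -4.4164·-5.2936 − 1.6867·-4.6299 = +31.1880 (running +62.5880)
  i=4: 1.6867·0.4366 − 2.0783·-5.2936 = +11.7381 (running +74.3260)
Area = |Σ|/2 = |74.3260|/2 = 37.1630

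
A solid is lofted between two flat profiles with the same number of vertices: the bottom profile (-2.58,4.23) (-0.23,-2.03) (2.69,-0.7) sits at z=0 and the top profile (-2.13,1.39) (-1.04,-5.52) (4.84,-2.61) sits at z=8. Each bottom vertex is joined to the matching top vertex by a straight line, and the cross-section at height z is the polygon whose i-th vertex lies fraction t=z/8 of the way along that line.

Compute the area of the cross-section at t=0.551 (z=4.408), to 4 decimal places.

Cross-section at t=0.551: each vertex is (1-t)·p0[i] + t·p1[i].
  v1: (1-0.551)·(-2.58,4.23) + 0.551·(-2.13,1.39) = (-2.3320,2.6652)
  v2: (1-0.551)·(-0.23,-2.03) + 0.551·(-1.04,-5.52) = (-0.6763,-3.9530)
  v3: (1-0.551)·(2.69,-0.7) + 0.551·(4.84,-2.61) = (3.8746,-1.7524)
Shoelace sum Σ(x_i·y_{i+1} − x_{i+1}·y_i):
  i=1: -2.3320·-3.9530 − -0.6763·2.6652 = +11.0210 (running +11.0210)
  i=2: -0.6763·-1.7524 − 3.8746·-3.9530 = +16.5016 (running +27.5227)
  i=3: 3.8746·2.6652 − -2.3320·-1.7524 = +6.2399 (running +33.7625)
Area = |Σ|/2 = |33.7625|/2 = 16.8813

Area at t=0.551: 16.8813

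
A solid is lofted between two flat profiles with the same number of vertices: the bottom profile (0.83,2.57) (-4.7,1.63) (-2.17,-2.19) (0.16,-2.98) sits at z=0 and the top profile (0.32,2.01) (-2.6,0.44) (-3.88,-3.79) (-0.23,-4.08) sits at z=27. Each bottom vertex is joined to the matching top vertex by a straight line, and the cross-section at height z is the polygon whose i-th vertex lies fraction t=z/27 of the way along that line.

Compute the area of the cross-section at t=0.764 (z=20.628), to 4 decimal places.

Cross-section at t=0.764: each vertex is (1-t)·p0[i] + t·p1[i].
  v1: (1-0.764)·(0.83,2.57) + 0.764·(0.32,2.01) = (0.4404,2.1422)
  v2: (1-0.764)·(-4.7,1.63) + 0.764·(-2.6,0.44) = (-3.0956,0.7208)
  v3: (1-0.764)·(-2.17,-2.19) + 0.764·(-3.88,-3.79) = (-3.4764,-3.4124)
  v4: (1-0.764)·(0.16,-2.98) + 0.764·(-0.23,-4.08) = (-0.1380,-3.8204)
Shoelace sum Σ(x_i·y_{i+1} − x_{i+1}·y_i):
  i=1: 0.4404·0.7208 − -3.0956·2.1422 = +6.9487 (running +6.9487)
  i=2: -3.0956·-3.4124 − -3.4764·0.7208 = +13.0694 (running +20.0181)
  i=3: -3.4764·-3.8204 − -0.1380·-3.4124 = +12.8106 (running +32.8287)
  i=4: -0.1380·2.1422 − 0.4404·-3.8204 = +1.3868 (running +34.2155)
Area = |Σ|/2 = |34.2155|/2 = 17.1078

Area at t=0.764: 17.1078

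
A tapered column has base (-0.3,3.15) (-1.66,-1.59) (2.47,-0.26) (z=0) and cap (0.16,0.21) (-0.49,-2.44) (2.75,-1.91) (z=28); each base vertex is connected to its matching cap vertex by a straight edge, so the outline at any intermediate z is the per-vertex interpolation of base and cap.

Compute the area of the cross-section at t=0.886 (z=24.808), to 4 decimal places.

Cross-section at t=0.886: each vertex is (1-t)·p0[i] + t·p1[i].
  v1: (1-0.886)·(-0.3,3.15) + 0.886·(0.16,0.21) = (0.1076,0.5452)
  v2: (1-0.886)·(-1.66,-1.59) + 0.886·(-0.49,-2.44) = (-0.6234,-2.3431)
  v3: (1-0.886)·(2.47,-0.26) + 0.886·(2.75,-1.91) = (2.7181,-1.7219)
Shoelace sum Σ(x_i·y_{i+1} − x_{i+1}·y_i):
  i=1: 0.1076·-2.3431 − -0.6234·0.5452 = +0.0878 (running +0.0878)
  i=2: -0.6234·-1.7219 − 2.7181·-2.3431 = +7.4421 (running +7.5299)
  i=3: 2.7181·0.5452 − 0.1076·-1.7219 = +1.6670 (running +9.1969)
Area = |Σ|/2 = |9.1969|/2 = 4.5985

Area at t=0.886: 4.5985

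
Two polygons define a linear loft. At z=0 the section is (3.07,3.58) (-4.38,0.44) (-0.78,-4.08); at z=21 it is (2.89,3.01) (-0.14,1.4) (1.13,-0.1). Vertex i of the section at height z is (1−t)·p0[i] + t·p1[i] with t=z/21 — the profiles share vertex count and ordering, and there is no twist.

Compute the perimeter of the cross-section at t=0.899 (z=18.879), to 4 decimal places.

Cross-section at t=0.899: each vertex is (1-t)·p0[i] + t·p1[i].
  v1: (1-0.899)·(3.07,3.58) + 0.899·(2.89,3.01) = (2.9082,3.0676)
  v2: (1-0.899)·(-4.38,0.44) + 0.899·(-0.14,1.4) = (-0.5682,1.3030)
  v3: (1-0.899)·(-0.78,-4.08) + 0.899·(1.13,-0.1) = (0.9371,-0.5020)
Perimeter = Σ |v_{i+1} − v_i|:
  edge 1→2: √(-3.4764² + -1.7645²) = 3.8986 (running 3.8986)
  edge 2→3: √(1.5053² + -1.8050²) = 2.3503 (running 6.2489)
  edge 3→1: √(1.9711² + 3.5696²) = 4.0776 (running 10.3265)
Perimeter = 10.3265

Perimeter at t=0.899: 10.3265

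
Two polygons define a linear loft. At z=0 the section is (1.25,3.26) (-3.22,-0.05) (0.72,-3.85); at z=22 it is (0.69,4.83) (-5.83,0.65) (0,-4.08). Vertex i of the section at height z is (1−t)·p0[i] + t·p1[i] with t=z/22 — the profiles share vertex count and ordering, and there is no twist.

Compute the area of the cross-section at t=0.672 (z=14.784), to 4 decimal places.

Area at t=0.672: 23.0834

Cross-section at t=0.672: each vertex is (1-t)·p0[i] + t·p1[i].
  v1: (1-0.672)·(1.25,3.26) + 0.672·(0.69,4.83) = (0.8737,4.3150)
  v2: (1-0.672)·(-3.22,-0.05) + 0.672·(-5.83,0.65) = (-4.9739,0.4204)
  v3: (1-0.672)·(0.72,-3.85) + 0.672·(0,-4.08) = (0.2362,-4.0046)
Shoelace sum Σ(x_i·y_{i+1} − x_{i+1}·y_i):
  i=1: 0.8737·0.4204 − -4.9739·4.3150 = +21.8300 (running +21.8300)
  i=2: -4.9739·-4.0046 − 0.2362·0.4204 = +19.8191 (running +41.6490)
  i=3: 0.2362·4.3150 − 0.8737·-4.0046 = +4.5177 (running +46.1668)
Area = |Σ|/2 = |46.1668|/2 = 23.0834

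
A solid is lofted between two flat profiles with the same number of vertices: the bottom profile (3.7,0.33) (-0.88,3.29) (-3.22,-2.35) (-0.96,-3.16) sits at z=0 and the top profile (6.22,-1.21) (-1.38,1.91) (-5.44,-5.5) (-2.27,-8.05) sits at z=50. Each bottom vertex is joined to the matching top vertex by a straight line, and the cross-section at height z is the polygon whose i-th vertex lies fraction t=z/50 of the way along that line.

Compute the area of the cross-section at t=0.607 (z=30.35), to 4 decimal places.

Cross-section at t=0.607: each vertex is (1-t)·p0[i] + t·p1[i].
  v1: (1-0.607)·(3.7,0.33) + 0.607·(6.22,-1.21) = (5.2296,-0.6048)
  v2: (1-0.607)·(-0.88,3.29) + 0.607·(-1.38,1.91) = (-1.1835,2.4523)
  v3: (1-0.607)·(-3.22,-2.35) + 0.607·(-5.44,-5.5) = (-4.5675,-4.2621)
  v4: (1-0.607)·(-0.96,-3.16) + 0.607·(-2.27,-8.05) = (-1.7552,-6.1282)
Shoelace sum Σ(x_i·y_{i+1} − x_{i+1}·y_i):
  i=1: 5.2296·2.4523 − -1.1835·-0.6048 = +12.1091 (running +12.1091)
  i=2: -1.1835·-4.2621 − -4.5675·2.4523 = +16.2453 (running +28.3544)
  i=3: -4.5675·-6.1282 − -1.7552·-4.2621 = +20.5103 (running +48.8647)
  i=4: -1.7552·-0.6048 − 5.2296·-6.1282 = +33.1099 (running +81.9746)
Area = |Σ|/2 = |81.9746|/2 = 40.9873

Area at t=0.607: 40.9873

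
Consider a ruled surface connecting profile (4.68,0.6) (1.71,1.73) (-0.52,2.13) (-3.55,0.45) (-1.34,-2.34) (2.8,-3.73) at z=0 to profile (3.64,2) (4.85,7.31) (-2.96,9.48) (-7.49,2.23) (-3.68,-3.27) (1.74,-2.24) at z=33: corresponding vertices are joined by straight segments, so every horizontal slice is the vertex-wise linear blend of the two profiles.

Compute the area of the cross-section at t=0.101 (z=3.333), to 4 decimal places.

Area at t=0.101: 34.2996

Cross-section at t=0.101: each vertex is (1-t)·p0[i] + t·p1[i].
  v1: (1-0.101)·(4.68,0.6) + 0.101·(3.64,2) = (4.5750,0.7414)
  v2: (1-0.101)·(1.71,1.73) + 0.101·(4.85,7.31) = (2.0271,2.2936)
  v3: (1-0.101)·(-0.52,2.13) + 0.101·(-2.96,9.48) = (-0.7664,2.8723)
  v4: (1-0.101)·(-3.55,0.45) + 0.101·(-7.49,2.23) = (-3.9479,0.6298)
  v5: (1-0.101)·(-1.34,-2.34) + 0.101·(-3.68,-3.27) = (-1.5763,-2.4339)
  v6: (1-0.101)·(2.8,-3.73) + 0.101·(1.74,-2.24) = (2.6929,-3.5795)
Shoelace sum Σ(x_i·y_{i+1} − x_{i+1}·y_i):
  i=1: 4.5750·2.2936 − 2.0271·0.7414 = +8.9901 (running +8.9901)
  i=2: 2.0271·2.8723 − -0.7664·2.2936 = +7.5805 (running +16.5707)
  i=3: -0.7664·0.6298 − -3.9479·2.8723 = +10.8572 (running +27.4278)
  i=4: -3.9479·-2.4339 − -1.5763·0.6298 = +10.6018 (running +38.0296)
  i=5: -1.5763·-3.5795 − 2.6929·-2.4339 = +12.1970 (running +50.2265)
  i=6: 2.6929·0.7414 − 4.5750·-3.5795 = +18.3727 (running +68.5992)
Area = |Σ|/2 = |68.5992|/2 = 34.2996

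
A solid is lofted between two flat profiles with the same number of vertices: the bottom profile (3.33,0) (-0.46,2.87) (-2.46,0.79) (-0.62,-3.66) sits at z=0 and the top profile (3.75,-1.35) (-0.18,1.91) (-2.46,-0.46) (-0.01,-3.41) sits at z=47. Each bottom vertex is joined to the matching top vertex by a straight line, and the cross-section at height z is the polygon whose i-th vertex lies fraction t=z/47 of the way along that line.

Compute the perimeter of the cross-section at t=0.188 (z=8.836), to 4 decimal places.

Perimeter at t=0.188: 17.5425

Cross-section at t=0.188: each vertex is (1-t)·p0[i] + t·p1[i].
  v1: (1-0.188)·(3.33,0) + 0.188·(3.75,-1.35) = (3.4090,-0.2538)
  v2: (1-0.188)·(-0.46,2.87) + 0.188·(-0.18,1.91) = (-0.4074,2.6895)
  v3: (1-0.188)·(-2.46,0.79) + 0.188·(-2.46,-0.46) = (-2.4600,0.5550)
  v4: (1-0.188)·(-0.62,-3.66) + 0.188·(-0.01,-3.41) = (-0.5053,-3.6130)
Perimeter = Σ |v_{i+1} − v_i|:
  edge 1→2: √(-3.8163² + 2.9433²) = 4.8195 (running 4.8195)
  edge 2→3: √(-2.0526² + -2.1345²) = 2.9613 (running 7.7808)
  edge 3→4: √(1.9547² + -4.1680²) = 4.6036 (running 12.3844)
  edge 4→1: √(3.9143² + 3.3592²) = 5.1581 (running 17.5425)
Perimeter = 17.5425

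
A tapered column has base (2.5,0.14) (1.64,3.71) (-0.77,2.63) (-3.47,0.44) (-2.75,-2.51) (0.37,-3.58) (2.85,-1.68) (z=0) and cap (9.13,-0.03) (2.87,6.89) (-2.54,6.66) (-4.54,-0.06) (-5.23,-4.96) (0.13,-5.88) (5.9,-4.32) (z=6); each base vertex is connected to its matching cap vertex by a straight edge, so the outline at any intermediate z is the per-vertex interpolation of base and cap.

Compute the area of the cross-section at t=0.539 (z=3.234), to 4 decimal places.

Area at t=0.539: 74.5870

Cross-section at t=0.539: each vertex is (1-t)·p0[i] + t·p1[i].
  v1: (1-0.539)·(2.5,0.14) + 0.539·(9.13,-0.03) = (6.0736,0.0484)
  v2: (1-0.539)·(1.64,3.71) + 0.539·(2.87,6.89) = (2.3030,5.4240)
  v3: (1-0.539)·(-0.77,2.63) + 0.539·(-2.54,6.66) = (-1.7240,4.8022)
  v4: (1-0.539)·(-3.47,0.44) + 0.539·(-4.54,-0.06) = (-4.0467,0.1705)
  v5: (1-0.539)·(-2.75,-2.51) + 0.539·(-5.23,-4.96) = (-4.0867,-3.8306)
  v6: (1-0.539)·(0.37,-3.58) + 0.539·(0.13,-5.88) = (0.2406,-4.8197)
  v7: (1-0.539)·(2.85,-1.68) + 0.539·(5.9,-4.32) = (4.4939,-3.1030)
Shoelace sum Σ(x_i·y_{i+1} − x_{i+1}·y_i):
  i=1: 6.0736·5.4240 − 2.3030·0.0484 = +32.8318 (running +32.8318)
  i=2: 2.3030·4.8022 − -1.7240·5.4240 = +20.4104 (running +53.2422)
  i=3: -1.7240·0.1705 − -4.0467·4.8022 = +19.1391 (running +72.3813)
  i=4: -4.0467·-3.8306 − -4.0867·0.1705 = +16.1980 (running +88.5793)
  i=5: -4.0867·-4.8197 − 0.2406·-3.8306 = +20.6185 (running +109.1979)
  i=6: 0.2406·-3.1030 − 4.4939·-4.8197 = +20.9128 (running +130.1107)
  i=7: 4.4939·0.0484 − 6.0736·-3.1030 = +19.0634 (running +149.1741)
Area = |Σ|/2 = |149.1741|/2 = 74.5870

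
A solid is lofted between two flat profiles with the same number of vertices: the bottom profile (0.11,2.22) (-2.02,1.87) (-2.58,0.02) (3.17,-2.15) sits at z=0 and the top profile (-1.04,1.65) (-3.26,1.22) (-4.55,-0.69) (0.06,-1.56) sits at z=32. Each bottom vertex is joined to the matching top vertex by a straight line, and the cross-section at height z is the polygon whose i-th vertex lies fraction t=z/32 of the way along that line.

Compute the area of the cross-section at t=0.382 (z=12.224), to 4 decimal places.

Cross-section at t=0.382: each vertex is (1-t)·p0[i] + t·p1[i].
  v1: (1-0.382)·(0.11,2.22) + 0.382·(-1.04,1.65) = (-0.3293,2.0023)
  v2: (1-0.382)·(-2.02,1.87) + 0.382·(-3.26,1.22) = (-2.4937,1.6217)
  v3: (1-0.382)·(-2.58,0.02) + 0.382·(-4.55,-0.69) = (-3.3325,-0.2512)
  v4: (1-0.382)·(3.17,-2.15) + 0.382·(0.06,-1.56) = (1.9820,-1.9246)
Shoelace sum Σ(x_i·y_{i+1} − x_{i+1}·y_i):
  i=1: -0.3293·1.6217 − -2.4937·2.0023 = +4.4590 (running +4.4590)
  i=2: -2.4937·-0.2512 − -3.3325·1.6217 = +6.0308 (running +10.4898)
  i=3: -3.3325·-1.9246 − 1.9820·-0.2512 = +6.9118 (running +17.4016)
  i=4: 1.9820·2.0023 − -0.3293·-1.9246 = +3.3347 (running +20.7363)
Area = |Σ|/2 = |20.7363|/2 = 10.3681

Area at t=0.382: 10.3681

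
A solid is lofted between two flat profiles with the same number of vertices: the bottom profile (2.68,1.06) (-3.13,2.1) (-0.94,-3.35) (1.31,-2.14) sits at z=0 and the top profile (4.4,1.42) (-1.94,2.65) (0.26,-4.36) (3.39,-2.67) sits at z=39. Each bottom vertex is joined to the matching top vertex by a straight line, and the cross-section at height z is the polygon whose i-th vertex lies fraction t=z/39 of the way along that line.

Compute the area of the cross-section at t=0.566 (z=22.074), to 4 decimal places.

Area at t=0.566: 22.3124

Cross-section at t=0.566: each vertex is (1-t)·p0[i] + t·p1[i].
  v1: (1-0.566)·(2.68,1.06) + 0.566·(4.4,1.42) = (3.6535,1.2638)
  v2: (1-0.566)·(-3.13,2.1) + 0.566·(-1.94,2.65) = (-2.4565,2.4113)
  v3: (1-0.566)·(-0.94,-3.35) + 0.566·(0.26,-4.36) = (-0.2608,-3.9217)
  v4: (1-0.566)·(1.31,-2.14) + 0.566·(3.39,-2.67) = (2.4873,-2.4400)
Shoelace sum Σ(x_i·y_{i+1} − x_{i+1}·y_i):
  i=1: 3.6535·2.4113 − -2.4565·1.2638 = +11.9141 (running +11.9141)
  i=2: -2.4565·-3.9217 − -0.2608·2.4113 = +10.2623 (running +22.1764)
  i=3: -0.2608·-2.4400 − 2.4873·-3.9217 = +10.3906 (running +32.5670)
  i=4: 2.4873·1.2638 − 3.6535·-2.4400 = +12.0578 (running +44.6248)
Area = |Σ|/2 = |44.6248|/2 = 22.3124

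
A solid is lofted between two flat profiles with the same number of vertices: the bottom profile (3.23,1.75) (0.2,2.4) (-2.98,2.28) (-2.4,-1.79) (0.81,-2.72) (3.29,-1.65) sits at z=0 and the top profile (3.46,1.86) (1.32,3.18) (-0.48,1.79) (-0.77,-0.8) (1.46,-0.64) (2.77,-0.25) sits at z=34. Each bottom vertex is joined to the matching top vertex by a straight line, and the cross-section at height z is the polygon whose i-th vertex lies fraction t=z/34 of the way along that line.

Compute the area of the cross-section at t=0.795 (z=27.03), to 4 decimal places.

Area at t=0.795: 14.2134

Cross-section at t=0.795: each vertex is (1-t)·p0[i] + t·p1[i].
  v1: (1-0.795)·(3.23,1.75) + 0.795·(3.46,1.86) = (3.4129,1.8375)
  v2: (1-0.795)·(0.2,2.4) + 0.795·(1.32,3.18) = (1.0904,3.0201)
  v3: (1-0.795)·(-2.98,2.28) + 0.795·(-0.48,1.79) = (-0.9925,1.8904)
  v4: (1-0.795)·(-2.4,-1.79) + 0.795·(-0.77,-0.8) = (-1.1041,-1.0030)
  v5: (1-0.795)·(0.81,-2.72) + 0.795·(1.46,-0.64) = (1.3268,-1.0664)
  v6: (1-0.795)·(3.29,-1.65) + 0.795·(2.77,-0.25) = (2.8766,-0.5370)
Shoelace sum Σ(x_i·y_{i+1} − x_{i+1}·y_i):
  i=1: 3.4129·3.0201 − 1.0904·1.8375 = +8.3036 (running +8.3036)
  i=2: 1.0904·1.8904 − -0.9925·3.0201 = +5.0588 (running +13.3624)
  i=3: -0.9925·-1.0030 − -1.1041·1.8904 = +3.0828 (running +16.4452)
  i=4: -1.1041·-1.0664 − 1.3268·-1.0030 = +2.5081 (running +18.9533)
  i=5: 1.3268·-0.5370 − 2.8766·-1.0664 = +2.3551 (running +21.3084)
  i=6: 2.8766·1.8375 − 3.4129·-0.5370 = +7.1183 (running +28.4267)
Area = |Σ|/2 = |28.4267|/2 = 14.2134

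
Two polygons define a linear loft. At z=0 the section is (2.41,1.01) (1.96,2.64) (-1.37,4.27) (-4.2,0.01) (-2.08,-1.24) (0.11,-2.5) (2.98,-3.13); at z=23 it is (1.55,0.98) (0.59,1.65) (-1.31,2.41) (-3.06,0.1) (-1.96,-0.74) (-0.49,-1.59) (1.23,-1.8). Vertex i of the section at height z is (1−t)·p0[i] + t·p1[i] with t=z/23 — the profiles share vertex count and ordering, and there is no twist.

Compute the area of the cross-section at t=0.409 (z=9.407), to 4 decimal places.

Area at t=0.409: 22.5275

Cross-section at t=0.409: each vertex is (1-t)·p0[i] + t·p1[i].
  v1: (1-0.409)·(2.41,1.01) + 0.409·(1.55,0.98) = (2.0583,0.9977)
  v2: (1-0.409)·(1.96,2.64) + 0.409·(0.59,1.65) = (1.3997,2.2351)
  v3: (1-0.409)·(-1.37,4.27) + 0.409·(-1.31,2.41) = (-1.3455,3.5093)
  v4: (1-0.409)·(-4.2,0.01) + 0.409·(-3.06,0.1) = (-3.7337,0.0468)
  v5: (1-0.409)·(-2.08,-1.24) + 0.409·(-1.96,-0.74) = (-2.0309,-1.0355)
  v6: (1-0.409)·(0.11,-2.5) + 0.409·(-0.49,-1.59) = (-0.1354,-2.1278)
  v7: (1-0.409)·(2.98,-3.13) + 0.409·(1.23,-1.8) = (2.2642,-2.5860)
Shoelace sum Σ(x_i·y_{i+1} − x_{i+1}·y_i):
  i=1: 2.0583·2.2351 − 1.3997·0.9977 = +3.2039 (running +3.2039)
  i=2: 1.3997·3.5093 − -1.3455·2.2351 = +7.9190 (running +11.1229)
  i=3: -1.3455·0.0468 − -3.7337·3.5093 = +13.0397 (running +24.1626)
  i=4: -3.7337·-1.0355 − -2.0309·0.0468 = +3.9614 (running +28.1240)
  i=5: -2.0309·-2.1278 − -0.1354·-1.0355 = +4.1812 (running +32.3052)
  i=6: -0.1354·-2.5860 − 2.2642·-2.1278 = +5.1680 (running +37.4732)
  i=7: 2.2642·0.9977 − 2.0583·-2.5860 = +7.5818 (running +45.0551)
Area = |Σ|/2 = |45.0551|/2 = 22.5275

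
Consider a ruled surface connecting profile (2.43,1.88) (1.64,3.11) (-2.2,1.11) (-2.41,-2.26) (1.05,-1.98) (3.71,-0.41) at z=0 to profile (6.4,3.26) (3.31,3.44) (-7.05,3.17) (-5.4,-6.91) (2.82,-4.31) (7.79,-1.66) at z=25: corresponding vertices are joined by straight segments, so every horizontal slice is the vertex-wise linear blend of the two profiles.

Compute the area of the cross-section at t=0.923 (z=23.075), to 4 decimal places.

Area at t=0.923: 100.5972

Cross-section at t=0.923: each vertex is (1-t)·p0[i] + t·p1[i].
  v1: (1-0.923)·(2.43,1.88) + 0.923·(6.4,3.26) = (6.0943,3.1537)
  v2: (1-0.923)·(1.64,3.11) + 0.923·(3.31,3.44) = (3.1814,3.4146)
  v3: (1-0.923)·(-2.2,1.11) + 0.923·(-7.05,3.17) = (-6.6765,3.0114)
  v4: (1-0.923)·(-2.41,-2.26) + 0.923·(-5.4,-6.91) = (-5.1698,-6.5519)
  v5: (1-0.923)·(1.05,-1.98) + 0.923·(2.82,-4.31) = (2.6837,-4.1306)
  v6: (1-0.923)·(3.71,-0.41) + 0.923·(7.79,-1.66) = (7.4758,-1.5637)
Shoelace sum Σ(x_i·y_{i+1} − x_{i+1}·y_i):
  i=1: 6.0943·3.4146 − 3.1814·3.1537 = +10.7762 (running +10.7762)
  i=2: 3.1814·3.0114 − -6.6765·3.4146 = +32.3781 (running +43.1543)
  i=3: -6.6765·-6.5519 − -5.1698·3.0114 = +59.3126 (running +102.4669)
  i=4: -5.1698·-4.1306 − 2.6837·-6.5519 = +38.9377 (running +141.4046)
  i=5: 2.6837·-1.5637 − 7.4758·-4.1306 = +26.6830 (running +168.0876)
  i=6: 7.4758·3.1537 − 6.0943·-1.5637 = +33.1068 (running +201.1945)
Area = |Σ|/2 = |201.1945|/2 = 100.5972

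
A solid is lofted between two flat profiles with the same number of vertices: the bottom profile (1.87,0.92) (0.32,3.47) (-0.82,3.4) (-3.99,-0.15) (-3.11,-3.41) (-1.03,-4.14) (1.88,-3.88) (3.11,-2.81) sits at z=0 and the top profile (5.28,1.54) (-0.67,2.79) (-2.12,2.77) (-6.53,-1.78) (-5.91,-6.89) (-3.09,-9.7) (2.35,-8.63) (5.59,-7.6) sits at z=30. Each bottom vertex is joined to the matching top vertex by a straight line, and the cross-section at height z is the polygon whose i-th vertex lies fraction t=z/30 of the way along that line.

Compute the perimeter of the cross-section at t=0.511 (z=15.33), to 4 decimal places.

Perimeter at t=0.511: 31.7028

Cross-section at t=0.511: each vertex is (1-t)·p0[i] + t·p1[i].
  v1: (1-0.511)·(1.87,0.92) + 0.511·(5.28,1.54) = (3.6125,1.2368)
  v2: (1-0.511)·(0.32,3.47) + 0.511·(-0.67,2.79) = (-0.1859,3.1225)
  v3: (1-0.511)·(-0.82,3.4) + 0.511·(-2.12,2.77) = (-1.4843,3.0781)
  v4: (1-0.511)·(-3.99,-0.15) + 0.511·(-6.53,-1.78) = (-5.2879,-0.9829)
  v5: (1-0.511)·(-3.11,-3.41) + 0.511·(-5.91,-6.89) = (-4.5408,-5.1883)
  v6: (1-0.511)·(-1.03,-4.14) + 0.511·(-3.09,-9.7) = (-2.0827,-6.9812)
  v7: (1-0.511)·(1.88,-3.88) + 0.511·(2.35,-8.63) = (2.1202,-6.3072)
  v8: (1-0.511)·(3.11,-2.81) + 0.511·(5.59,-7.6) = (4.3773,-5.2577)
Perimeter = Σ |v_{i+1} − v_i|:
  edge 1→2: √(-3.7984² + 1.8857²) = 4.2407 (running 4.2407)
  edge 2→3: √(-1.2984² + -0.0445²) = 1.2992 (running 5.5399)
  edge 3→4: √(-3.8036² + -4.0610²) = 5.5641 (running 11.1040)
  edge 4→5: √(0.7471² + -4.2053²) = 4.2712 (running 15.3752)
  edge 5→6: √(2.4581² + -1.7929²) = 3.0425 (running 18.4177)
  edge 6→7: √(4.2028² + 0.6739²) = 4.2565 (running 22.6742)
  edge 7→8: √(2.2571² + 1.0496²) = 2.4892 (running 25.1634)
  edge 8→1: √(-0.7648² + 6.4945²) = 6.5394 (running 31.7028)
Perimeter = 31.7028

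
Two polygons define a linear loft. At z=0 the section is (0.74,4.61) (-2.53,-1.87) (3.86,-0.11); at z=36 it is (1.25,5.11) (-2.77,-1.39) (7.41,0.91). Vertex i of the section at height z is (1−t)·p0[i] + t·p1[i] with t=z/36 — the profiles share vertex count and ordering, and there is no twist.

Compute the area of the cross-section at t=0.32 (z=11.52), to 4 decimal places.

Area at t=0.32: 21.2653

Cross-section at t=0.32: each vertex is (1-t)·p0[i] + t·p1[i].
  v1: (1-0.32)·(0.74,4.61) + 0.32·(1.25,5.11) = (0.9032,4.7700)
  v2: (1-0.32)·(-2.53,-1.87) + 0.32·(-2.77,-1.39) = (-2.6068,-1.7164)
  v3: (1-0.32)·(3.86,-0.11) + 0.32·(7.41,0.91) = (4.9960,0.2164)
Shoelace sum Σ(x_i·y_{i+1} − x_{i+1}·y_i):
  i=1: 0.9032·-1.7164 − -2.6068·4.7700 = +10.8842 (running +10.8842)
  i=2: -2.6068·0.2164 − 4.9960·-1.7164 = +8.0110 (running +18.8952)
  i=3: 4.9960·4.7700 − 0.9032·0.2164 = +23.6355 (running +42.5307)
Area = |Σ|/2 = |42.5307|/2 = 21.2653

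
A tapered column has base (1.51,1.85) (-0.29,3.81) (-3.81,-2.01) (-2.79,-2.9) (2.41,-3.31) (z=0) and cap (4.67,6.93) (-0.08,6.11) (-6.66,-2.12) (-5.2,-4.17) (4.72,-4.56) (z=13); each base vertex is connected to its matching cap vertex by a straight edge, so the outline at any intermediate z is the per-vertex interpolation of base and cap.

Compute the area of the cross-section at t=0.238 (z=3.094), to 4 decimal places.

Area at t=0.238: 38.4938

Cross-section at t=0.238: each vertex is (1-t)·p0[i] + t·p1[i].
  v1: (1-0.238)·(1.51,1.85) + 0.238·(4.67,6.93) = (2.2621,3.0590)
  v2: (1-0.238)·(-0.29,3.81) + 0.238·(-0.08,6.11) = (-0.2400,4.3574)
  v3: (1-0.238)·(-3.81,-2.01) + 0.238·(-6.66,-2.12) = (-4.4883,-2.0362)
  v4: (1-0.238)·(-2.79,-2.9) + 0.238·(-5.2,-4.17) = (-3.3636,-3.2023)
  v5: (1-0.238)·(2.41,-3.31) + 0.238·(4.72,-4.56) = (2.9598,-3.6075)
Shoelace sum Σ(x_i·y_{i+1} − x_{i+1}·y_i):
  i=1: 2.2621·4.3574 − -0.2400·3.0590 = +10.5910 (running +10.5910)
  i=2: -0.2400·-2.0362 − -4.4883·4.3574 = +20.0460 (running +30.6371)
  i=3: -4.4883·-3.2023 − -3.3636·-2.0362 = +7.5238 (running +38.1609)
  i=4: -3.3636·-3.6075 − 2.9598·-3.2023 = +21.6121 (running +59.7730)
  i=5: 2.9598·3.0590 − 2.2621·-3.6075 = +17.2145 (running +76.9875)
Area = |Σ|/2 = |76.9875|/2 = 38.4938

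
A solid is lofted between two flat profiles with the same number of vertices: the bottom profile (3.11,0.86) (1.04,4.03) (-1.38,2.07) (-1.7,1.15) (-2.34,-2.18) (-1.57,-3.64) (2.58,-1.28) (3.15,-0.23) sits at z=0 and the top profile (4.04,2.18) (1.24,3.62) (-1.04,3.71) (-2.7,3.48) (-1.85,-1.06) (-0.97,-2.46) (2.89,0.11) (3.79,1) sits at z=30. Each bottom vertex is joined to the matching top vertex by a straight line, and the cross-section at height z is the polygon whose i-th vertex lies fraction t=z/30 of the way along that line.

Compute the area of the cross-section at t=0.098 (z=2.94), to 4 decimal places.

Cross-section at t=0.098: each vertex is (1-t)·p0[i] + t·p1[i].
  v1: (1-0.098)·(3.11,0.86) + 0.098·(4.04,2.18) = (3.2011,0.9894)
  v2: (1-0.098)·(1.04,4.03) + 0.098·(1.24,3.62) = (1.0596,3.9898)
  v3: (1-0.098)·(-1.38,2.07) + 0.098·(-1.04,3.71) = (-1.3467,2.2307)
  v4: (1-0.098)·(-1.7,1.15) + 0.098·(-2.7,3.48) = (-1.7980,1.3783)
  v5: (1-0.098)·(-2.34,-2.18) + 0.098·(-1.85,-1.06) = (-2.2920,-2.0702)
  v6: (1-0.098)·(-1.57,-3.64) + 0.098·(-0.97,-2.46) = (-1.5112,-3.5244)
  v7: (1-0.098)·(2.58,-1.28) + 0.098·(2.89,0.11) = (2.6104,-1.1438)
  v8: (1-0.098)·(3.15,-0.23) + 0.098·(3.79,1) = (3.2127,-0.1095)
Shoelace sum Σ(x_i·y_{i+1} − x_{i+1}·y_i):
  i=1: 3.2011·3.9898 − 1.0596·0.9894 = +11.7236 (running +11.7236)
  i=2: 1.0596·2.2307 − -1.3467·3.9898 = +7.7367 (running +19.4603)
  i=3: -1.3467·1.3783 − -1.7980·2.2307 = +2.1547 (running +21.6150)
  i=4: -1.7980·-2.0702 − -2.2920·1.3783 = +6.8814 (running +28.4964)
  i=5: -2.2920·-3.5244 − -1.5112·-2.0702 = +4.9492 (running +33.4456)
  i=6: -1.5112·-1.1438 − 2.6104·-3.5244 = +10.9284 (running +44.3740)
  i=7: 2.6104·-0.1095 − 3.2127·-1.1438 = +3.3889 (running +47.7629)
  i=8: 3.2127·0.9894 − 3.2011·-0.1095 = +3.5289 (running +51.2919)
Area = |Σ|/2 = |51.2919|/2 = 25.6459

Area at t=0.098: 25.6459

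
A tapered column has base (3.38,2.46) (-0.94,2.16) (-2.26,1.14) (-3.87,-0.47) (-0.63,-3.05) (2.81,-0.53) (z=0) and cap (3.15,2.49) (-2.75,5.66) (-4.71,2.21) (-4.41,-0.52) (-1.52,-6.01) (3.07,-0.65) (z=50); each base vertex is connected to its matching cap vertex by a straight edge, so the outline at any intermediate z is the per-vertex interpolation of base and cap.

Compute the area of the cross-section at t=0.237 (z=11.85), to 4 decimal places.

Area at t=0.237: 30.8106

Cross-section at t=0.237: each vertex is (1-t)·p0[i] + t·p1[i].
  v1: (1-0.237)·(3.38,2.46) + 0.237·(3.15,2.49) = (3.3255,2.4671)
  v2: (1-0.237)·(-0.94,2.16) + 0.237·(-2.75,5.66) = (-1.3690,2.9895)
  v3: (1-0.237)·(-2.26,1.14) + 0.237·(-4.71,2.21) = (-2.8406,1.3936)
  v4: (1-0.237)·(-3.87,-0.47) + 0.237·(-4.41,-0.52) = (-3.9980,-0.4819)
  v5: (1-0.237)·(-0.63,-3.05) + 0.237·(-1.52,-6.01) = (-0.8409,-3.7515)
  v6: (1-0.237)·(2.81,-0.53) + 0.237·(3.07,-0.65) = (2.8716,-0.5584)
Shoelace sum Σ(x_i·y_{i+1} − x_{i+1}·y_i):
  i=1: 3.3255·2.9895 − -1.3690·2.4671 = +13.3190 (running +13.3190)
  i=2: -1.3690·1.3936 − -2.8406·2.9895 = +6.5843 (running +19.9033)
  i=3: -2.8406·-0.4819 − -3.9980·1.3936 = +6.9403 (running +26.8436)
  i=4: -3.9980·-3.7515 − -0.8409·-0.4819 = +14.5933 (running +41.4369)
  i=5: -0.8409·-0.5584 − 2.8716·-3.7515 = +11.2425 (running +52.6795)
  i=6: 2.8716·2.4671 − 3.3255·-0.5584 = +8.9417 (running +61.6211)
Area = |Σ|/2 = |61.6211|/2 = 30.8106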